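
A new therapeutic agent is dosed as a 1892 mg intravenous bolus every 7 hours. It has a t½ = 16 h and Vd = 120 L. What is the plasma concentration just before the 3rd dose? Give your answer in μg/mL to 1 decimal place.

20.2 μg/mL

f = (1/2)^(τ/t½) = (1/2)^(7/16) ≈ 0.7384.
C₀ = D/Vd = 1892/120 ≈ 15.767 μg/mL.
Before the 3rd dose, 2 doses have been given. Superposition: Cmin = C₀·(f + f²).
≈ 15.767 × (0.7384 + 0.5452) ≈ 15.767 × 1.2836 ≈ 20.239 μg/mL.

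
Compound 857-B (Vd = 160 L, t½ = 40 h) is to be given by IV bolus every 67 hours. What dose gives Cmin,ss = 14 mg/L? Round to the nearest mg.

4913 mg

τ/t½ = 67/40 ≈ 1.675, so f = (1/2)^(67/40) ≈ 0.313166.
Cmin,ss = (D/Vd)·f/(1−f), so D = Cmin,ss·Vd·(1−f)/f.
D = 14 × 160 × (1−f)/f ≈ 14 × 160 × 2.19319 ≈ 4912.75 mg.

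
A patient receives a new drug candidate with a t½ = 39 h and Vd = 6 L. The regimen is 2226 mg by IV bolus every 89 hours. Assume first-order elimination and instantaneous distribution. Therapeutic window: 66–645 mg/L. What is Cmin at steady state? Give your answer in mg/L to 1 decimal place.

96.0 mg/L

τ/t½ = 89/39 ≈ 2.2821, so fraction remaining f = (1/2)^(89/39) ≈ 0.2056.
At steady state, accumulation factor R = 1/(1 − e^(−kτ)) ≈ 1.2588.
Each bolus raises the concentration by D/Vd = 2226/6 ≈ 371.000 mg/L.
Cmax,ss = C₀/(1 − f) ≈ 371.000/0.7944 ≈ 467.019 mg/L.
Steady-state trough Cmin,ss = Cmax,ss·f ≈ 467.019 × 0.2056 ≈ 96.019 mg/L.
Trough 96.0 mg/L vs MEC 66 mg/L: adequate.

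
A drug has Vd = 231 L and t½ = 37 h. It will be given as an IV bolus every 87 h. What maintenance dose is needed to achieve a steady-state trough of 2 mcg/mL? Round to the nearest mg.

1896 mg

τ/t½ = 87/37 ≈ 2.3514, so f = (1/2)^(87/37) ≈ 0.195962.
Cmin,ss = (D/Vd)·f/(1−f), so D = Cmin,ss·Vd·(1−f)/f.
D = 2 × 231 × (1−f)/f ≈ 2 × 231 × 4.10303 ≈ 1895.60 mg.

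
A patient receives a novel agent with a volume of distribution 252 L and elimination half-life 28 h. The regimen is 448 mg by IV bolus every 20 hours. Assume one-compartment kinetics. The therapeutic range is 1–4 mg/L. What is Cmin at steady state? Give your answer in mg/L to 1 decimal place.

k = ln2/t½ = ln2/28 ≈ 0.024755 h⁻¹; fraction remaining f = e^(−kτ) = e^(−0.024755×20) ≈ 0.6095.
Each bolus raises the concentration by D/Vd = 448/252 ≈ 1.778 mg/L.
Steady-state trough Cmin,ss = C₀·f/(1−f) ≈ 1.778 × 0.6095/0.3905 ≈ 2.775 mg/L.
Trough 2.8 mg/L vs MEC 1 mg/L: adequate.

2.8 mg/L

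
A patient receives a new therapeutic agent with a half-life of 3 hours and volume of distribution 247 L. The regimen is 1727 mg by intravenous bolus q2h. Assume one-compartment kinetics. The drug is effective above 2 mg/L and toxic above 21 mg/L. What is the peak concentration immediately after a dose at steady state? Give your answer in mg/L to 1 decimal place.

τ/t½ = 2/3 ≈ 0.66667, so fraction remaining f = (1/2)^(2/3) ≈ 0.6300.
At steady state, accumulation factor R = 1/(1 − e^(−kτ)) ≈ 2.7027.
Each bolus raises the concentration by D/Vd = 1727/247 ≈ 6.992 mg/L.
Steady-state peak Cmax,ss = C₀·R ≈ 6.992 × 2.7027 ≈ 18.897 mg/L.
Peak 18.9 mg/L vs MTC 21 mg/L: below toxic threshold.

18.9 mg/L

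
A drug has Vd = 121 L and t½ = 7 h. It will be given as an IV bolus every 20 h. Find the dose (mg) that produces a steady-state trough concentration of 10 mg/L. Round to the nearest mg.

7557 mg

τ/t½ = 20/7 ≈ 2.8571, so f = (1/2)^(20/7) ≈ 0.138011.
Cmin,ss = (D/Vd)·f/(1−f), so D = Cmin,ss·Vd·(1−f)/f.
D = 10 × 121 × (1−f)/f ≈ 10 × 121 × 6.24580 ≈ 7557.42 mg.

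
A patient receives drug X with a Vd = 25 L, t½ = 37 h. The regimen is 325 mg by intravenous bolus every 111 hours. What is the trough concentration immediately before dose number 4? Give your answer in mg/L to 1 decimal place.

f = (1/2)^(τ/t½) = (1/2)^(111/37) ≈ 0.1250.
C₀ = D/Vd = 325/25 ≈ 13.000 mg/L.
Before the 4th dose, 3 doses have been given. Superposition: Cmin = C₀·(f + f² + … + f^3).
≈ 13.000 × (0.1250 + 0.0156 + 0.0020) ≈ 13.000 × 0.1426 ≈ 1.854 mg/L.

1.9 mg/L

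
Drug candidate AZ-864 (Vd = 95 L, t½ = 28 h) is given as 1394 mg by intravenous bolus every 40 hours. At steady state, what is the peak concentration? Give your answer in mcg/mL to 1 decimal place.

Over one 40-h interval, 40/28 ≈ 1.4286 half-lives elapse, leaving f ≈ 0.3715 of each dose.
At steady state, accumulation factor R = 1/(1 − e^(−kτ)) ≈ 1.5911.
Each bolus raises the concentration by D/Vd = 1394/95 ≈ 14.674 mcg/mL.
Cmax,ss = C₀/(1 − f) ≈ 14.674/0.6285 ≈ 23.348 mcg/mL.

23.3 mcg/mL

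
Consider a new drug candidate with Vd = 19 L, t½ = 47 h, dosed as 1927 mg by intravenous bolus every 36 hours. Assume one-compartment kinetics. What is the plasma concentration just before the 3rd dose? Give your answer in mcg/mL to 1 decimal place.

f = (1/2)^(τ/t½) = (1/2)^(36/47) ≈ 0.5881.
C₀ = D/Vd = 1927/19 ≈ 101.421 mcg/mL.
Before the 3rd dose, 2 doses have been given. Superposition: Cmin = C₀·(f + f²).
≈ 101.421 × (0.5881 + 0.3459) ≈ 101.421 × 0.9340 ≈ 94.727 mcg/mL.

94.7 mcg/mL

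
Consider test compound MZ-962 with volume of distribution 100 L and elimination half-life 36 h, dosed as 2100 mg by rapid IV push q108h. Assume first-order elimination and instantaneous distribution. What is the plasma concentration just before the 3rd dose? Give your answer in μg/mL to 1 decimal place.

3.0 μg/mL

f = (1/2)^(τ/t½) = (1/2)^(108/36) ≈ 0.1250.
C₀ = D/Vd = 2100/100 ≈ 21.000 μg/mL.
Before the 3rd dose, 2 doses have been given. Superposition: Cmin = C₀·(f + f²).
≈ 21.000 × (0.1250 + 0.0156) ≈ 21.000 × 0.1406 ≈ 2.953 μg/mL.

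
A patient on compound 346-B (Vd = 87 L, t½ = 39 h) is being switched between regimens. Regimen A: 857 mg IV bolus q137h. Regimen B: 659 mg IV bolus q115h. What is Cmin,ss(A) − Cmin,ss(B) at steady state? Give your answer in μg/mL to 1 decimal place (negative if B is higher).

Regimen A: f = (1/2)^(137/39) ≈ 0.0876; Cmin,ss = (857/87)·f/(1−f) ≈ 0.946 μg/mL.
Regimen B: f = (1/2)^(115/39) ≈ 0.1295; Cmin,ss = (659/87)·f/(1−f) ≈ 1.127 μg/mL.
Difference ≈ 0.946 − 1.127 ≈ -0.181 μg/mL.

-0.2 μg/mL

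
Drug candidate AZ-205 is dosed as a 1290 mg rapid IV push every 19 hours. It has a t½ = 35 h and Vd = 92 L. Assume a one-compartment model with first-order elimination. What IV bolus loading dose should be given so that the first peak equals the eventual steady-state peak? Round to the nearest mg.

f = (1/2)^(19/35) ≈ 0.686410; accumulation ratio R = 1/(1−f) ≈ 3.18888.
Loading dose to hit Cmax,ss on first dose: D_load = D_maint·R ≈ 1290 × 3.18888 ≈ 4113.66 mg.

4114 mg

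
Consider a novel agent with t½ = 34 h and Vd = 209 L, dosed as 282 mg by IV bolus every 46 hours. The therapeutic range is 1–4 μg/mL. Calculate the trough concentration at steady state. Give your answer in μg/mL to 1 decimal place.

τ/t½ = 46/34 ≈ 1.3529, so fraction remaining f = (1/2)^(46/34) ≈ 0.3915.
Accumulation ratio R = 1/(1 − f) ≈ 1/0.6085 ≈ 1.6434.
Each bolus raises the concentration by D/Vd = 282/209 ≈ 1.349 μg/mL.
Steady-state peak Cmax,ss = C₀·R ≈ 1.349 × 1.6434 ≈ 2.217 μg/mL.
One interval later, Cmin,ss = Cmax,ss·e^(−kτ) ≈ 2.217 × 0.3915 ≈ 0.868 μg/mL.
Trough 0.9 μg/mL vs MEC 1 μg/mL: subtherapeutic.

0.9 μg/mL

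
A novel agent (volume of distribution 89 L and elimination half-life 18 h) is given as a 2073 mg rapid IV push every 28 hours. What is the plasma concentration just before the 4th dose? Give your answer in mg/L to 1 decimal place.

11.5 mg/L

f = (1/2)^(τ/t½) = (1/2)^(28/18) ≈ 0.3402.
C₀ = D/Vd = 2073/89 ≈ 23.292 mg/L.
Before the 4th dose, 3 doses have been given. Superposition: Cmin = C₀·(f + f² + … + f^3).
≈ 23.292 × (0.3402 + 0.1157 + 0.0394) ≈ 23.292 × 0.4953 ≈ 11.537 mg/L.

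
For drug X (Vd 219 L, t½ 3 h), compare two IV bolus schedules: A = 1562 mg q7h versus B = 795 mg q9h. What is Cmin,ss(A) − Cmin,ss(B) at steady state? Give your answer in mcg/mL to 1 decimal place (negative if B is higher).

Regimen A: f = (1/2)^(7/3) ≈ 0.1984; Cmin,ss = (1562/219)·f/(1−f) ≈ 1.765 mcg/mL.
Regimen B: f = (1/2)^(9/3) ≈ 0.1250; Cmin,ss = (795/219)·f/(1−f) ≈ 0.519 mcg/mL.
Difference ≈ 1.765 − 0.519 ≈ 1.246 mcg/mL.

1.2 mcg/mL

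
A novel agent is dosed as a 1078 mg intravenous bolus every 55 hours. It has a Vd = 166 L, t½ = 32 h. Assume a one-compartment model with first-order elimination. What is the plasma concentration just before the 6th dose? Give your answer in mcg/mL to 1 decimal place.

f = (1/2)^(τ/t½) = (1/2)^(55/32) ≈ 0.3038.
C₀ = D/Vd = 1078/166 ≈ 6.494 mcg/mL.
Before the 6th dose, 5 doses have been given. Superposition: Cmin = C₀·(f + f² + … + f^5).
≈ 6.494 × (0.3038 + 0.0923 + 0.0280 + 0.0085 + 0.0026) ≈ 6.494 × 0.4352 ≈ 2.826 mcg/mL.

2.8 mcg/mL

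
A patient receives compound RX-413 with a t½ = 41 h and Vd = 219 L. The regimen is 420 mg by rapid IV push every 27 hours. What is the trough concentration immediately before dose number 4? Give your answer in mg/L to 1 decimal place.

2.5 mg/L

f = (1/2)^(τ/t½) = (1/2)^(27/41) ≈ 0.6335.
C₀ = D/Vd = 420/219 ≈ 1.918 mg/L.
Before the 4th dose, 3 doses have been given. Superposition: Cmin = C₀·(f + f² + … + f^3).
≈ 1.918 × (0.6335 + 0.4013 + 0.2542) ≈ 1.918 × 1.2890 ≈ 2.472 mg/L.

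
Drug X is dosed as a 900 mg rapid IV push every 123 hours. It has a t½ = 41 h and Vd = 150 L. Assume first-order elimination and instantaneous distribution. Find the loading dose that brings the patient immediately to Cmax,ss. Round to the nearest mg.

f = (1/2)^(123/41) ≈ 0.125000; accumulation ratio R = 1/(1−f) ≈ 1.14286.
Loading dose to hit Cmax,ss on first dose: D_load = D_maint·R ≈ 900 × 1.14286 ≈ 1028.57 mg.

1029 mg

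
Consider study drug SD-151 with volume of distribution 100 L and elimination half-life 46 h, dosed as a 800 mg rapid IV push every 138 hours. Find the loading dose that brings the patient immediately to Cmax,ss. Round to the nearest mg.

914 mg

f = (1/2)^(138/46) ≈ 0.125000; accumulation ratio R = 1/(1−f) ≈ 1.14286.
Loading dose to hit Cmax,ss on first dose: D_load = D_maint·R ≈ 800 × 1.14286 ≈ 914.29 mg.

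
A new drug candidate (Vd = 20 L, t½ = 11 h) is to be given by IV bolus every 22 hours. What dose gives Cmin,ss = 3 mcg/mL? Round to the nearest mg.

τ/t½ = 22/11 ≈ 2, so f = (1/2)^(22/11) ≈ 0.250000.
Cmin,ss = (D/Vd)·f/(1−f), so D = Cmin,ss·Vd·(1−f)/f.
D = 3 × 20 × (1−f)/f ≈ 3 × 20 × 3.00000 ≈ 180.00 mg.

180 mg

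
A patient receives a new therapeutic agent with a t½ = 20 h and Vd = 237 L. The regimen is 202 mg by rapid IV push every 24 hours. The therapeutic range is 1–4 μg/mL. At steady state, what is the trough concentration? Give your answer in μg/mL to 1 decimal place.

τ/t½ = 24/20 ≈ 1.2, so fraction remaining f = (1/2)^(24/20) ≈ 0.4353.
At steady state, accumulation factor R = 1/(1 − e^(−kτ)) ≈ 1.7709.
Single-dose peak C₀ = D/Vd = 202/237 ≈ 0.852 μg/mL.
Steady-state peak Cmax,ss = C₀·R ≈ 0.852 × 1.7709 ≈ 1.509 μg/mL.
One interval later, Cmin,ss = Cmax,ss·e^(−kτ) ≈ 1.509 × 0.4353 ≈ 0.657 μg/mL.
Trough 0.7 μg/mL vs MEC 1 μg/mL: subtherapeutic.

0.7 μg/mL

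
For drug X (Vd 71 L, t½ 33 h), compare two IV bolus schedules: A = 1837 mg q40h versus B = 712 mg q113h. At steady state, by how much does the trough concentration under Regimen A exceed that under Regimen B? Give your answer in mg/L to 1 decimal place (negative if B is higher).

18.6 mg/L

Regimen A: f = (1/2)^(40/33) ≈ 0.4316; Cmin,ss = (1837/71)·f/(1−f) ≈ 19.646 mg/L.
Regimen B: f = (1/2)^(113/33) ≈ 0.0932; Cmin,ss = (712/71)·f/(1−f) ≈ 1.031 mg/L.
Difference ≈ 19.646 − 1.031 ≈ 18.615 mg/L.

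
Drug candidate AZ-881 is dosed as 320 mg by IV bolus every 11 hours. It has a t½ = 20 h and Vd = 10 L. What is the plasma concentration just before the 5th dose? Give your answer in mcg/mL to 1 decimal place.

53.9 mcg/mL

f = (1/2)^(τ/t½) = (1/2)^(11/20) ≈ 0.6830.
C₀ = D/Vd = 320/10 ≈ 32.000 mcg/mL.
Before the 5th dose, 4 doses have been given. Superposition: Cmin = C₀·(f + f² + … + f^4).
≈ 32.000 × (0.6830 + 0.4665 + 0.3186 + 0.2176) ≈ 32.000 × 1.6857 ≈ 53.942 mcg/mL.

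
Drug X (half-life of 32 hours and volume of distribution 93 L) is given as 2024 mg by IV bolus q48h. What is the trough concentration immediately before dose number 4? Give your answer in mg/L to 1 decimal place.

11.4 mg/L

f = (1/2)^(τ/t½) = (1/2)^(48/32) ≈ 0.3536.
C₀ = D/Vd = 2024/93 ≈ 21.763 mg/L.
Before the 4th dose, 3 doses have been given. Superposition: Cmin = C₀·(f + f² + … + f^3).
≈ 21.763 × (0.3536 + 0.1250 + 0.0442) ≈ 21.763 × 0.5228 ≈ 11.378 mg/L.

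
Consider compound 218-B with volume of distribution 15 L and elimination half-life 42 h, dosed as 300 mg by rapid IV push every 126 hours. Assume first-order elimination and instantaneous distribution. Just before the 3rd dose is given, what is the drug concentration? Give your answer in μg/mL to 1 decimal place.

2.8 μg/mL

f = (1/2)^(τ/t½) = (1/2)^(126/42) ≈ 0.1250.
C₀ = D/Vd = 300/15 ≈ 20.000 μg/mL.
Before the 3rd dose, 2 doses have been given. Superposition: Cmin = C₀·(f + f²).
≈ 20.000 × (0.1250 + 0.0156) ≈ 20.000 × 0.1406 ≈ 2.812 μg/mL.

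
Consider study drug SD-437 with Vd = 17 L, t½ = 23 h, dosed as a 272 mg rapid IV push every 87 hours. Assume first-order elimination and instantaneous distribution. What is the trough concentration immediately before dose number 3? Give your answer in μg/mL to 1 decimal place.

f = (1/2)^(τ/t½) = (1/2)^(87/23) ≈ 0.0727.
C₀ = D/Vd = 272/17 ≈ 16.000 μg/mL.
Before the 3rd dose, 2 doses have been given. Superposition: Cmin = C₀·(f + f²).
≈ 16.000 × (0.0727 + 0.0053) ≈ 16.000 × 0.0780 ≈ 1.248 μg/mL.

1.2 μg/mL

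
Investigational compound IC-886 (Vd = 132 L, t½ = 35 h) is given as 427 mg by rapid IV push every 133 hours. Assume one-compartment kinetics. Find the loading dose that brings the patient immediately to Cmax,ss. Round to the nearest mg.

f = (1/2)^(133/35) ≈ 0.071794; accumulation ratio R = 1/(1−f) ≈ 1.07735.
Loading dose to hit Cmax,ss on first dose: D_load = D_maint·R ≈ 427 × 1.07735 ≈ 460.03 mg.

460 mg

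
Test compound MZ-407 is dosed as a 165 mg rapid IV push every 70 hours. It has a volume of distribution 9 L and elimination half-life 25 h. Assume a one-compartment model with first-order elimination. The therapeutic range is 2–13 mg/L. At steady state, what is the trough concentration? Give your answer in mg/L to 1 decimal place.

Over one 70-h interval, 70/25 ≈ 2.8 half-lives elapse, leaving f ≈ 0.1436 of each dose.
At steady state, accumulation factor R = 1/(1 − e^(−kτ)) ≈ 1.1677.
Single-dose peak C₀ = D/Vd = 165/9 ≈ 18.333 mg/L.
Steady-state peak Cmax,ss = C₀·R ≈ 18.333 × 1.1677 ≈ 21.407 mg/L.
Steady-state trough Cmin,ss = Cmax,ss·f ≈ 21.407 × 0.1436 ≈ 3.074 mg/L.
Trough 3.1 mg/L vs MEC 2 mg/L: adequate.

3.1 mg/L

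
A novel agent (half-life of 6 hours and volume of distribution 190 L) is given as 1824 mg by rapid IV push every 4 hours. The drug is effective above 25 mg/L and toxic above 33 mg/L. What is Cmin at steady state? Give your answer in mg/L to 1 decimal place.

k = ln2/t½ = ln2/6 ≈ 0.115525 h⁻¹; fraction remaining f = e^(−kτ) = e^(−0.115525×4) ≈ 0.6300.
Single-dose peak C₀ = D/Vd = 1824/190 ≈ 9.600 mg/L.
Steady-state trough Cmin,ss = C₀·f/(1−f) ≈ 9.600 × 0.6300/0.3700 ≈ 16.346 mg/L.
Trough 16.3 mg/L vs MEC 25 mg/L: subtherapeutic.

16.3 mg/L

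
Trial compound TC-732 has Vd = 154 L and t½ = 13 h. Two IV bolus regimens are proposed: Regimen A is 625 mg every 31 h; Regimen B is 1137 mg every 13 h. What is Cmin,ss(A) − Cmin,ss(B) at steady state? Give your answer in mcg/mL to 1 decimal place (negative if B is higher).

-6.4 mcg/mL

Regimen A: f = (1/2)^(31/13) ≈ 0.1915; Cmin,ss = (625/154)·f/(1−f) ≈ 0.961 mcg/mL.
Regimen B: f = (1/2)^(13/13) ≈ 0.5000; Cmin,ss = (1137/154)·f/(1−f) ≈ 7.383 mcg/mL.
Difference ≈ 0.961 − 7.383 ≈ -6.422 mcg/mL.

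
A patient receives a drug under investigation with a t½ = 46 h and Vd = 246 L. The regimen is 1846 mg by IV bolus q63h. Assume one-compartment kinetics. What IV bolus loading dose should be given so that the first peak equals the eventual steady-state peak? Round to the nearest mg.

3011 mg

f = (1/2)^(63/46) ≈ 0.387008; accumulation ratio R = 1/(1−f) ≈ 1.63134.
Loading dose to hit Cmax,ss on first dose: D_load = D_maint·R ≈ 1846 × 1.63134 ≈ 3011.45 mg.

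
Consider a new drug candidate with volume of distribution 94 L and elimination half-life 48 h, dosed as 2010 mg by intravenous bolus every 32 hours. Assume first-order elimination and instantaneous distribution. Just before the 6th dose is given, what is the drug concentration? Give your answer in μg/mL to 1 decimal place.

32.8 μg/mL

f = (1/2)^(τ/t½) = (1/2)^(32/48) ≈ 0.6300.
C₀ = D/Vd = 2010/94 ≈ 21.383 μg/mL.
Before the 6th dose, 5 doses have been given. Superposition: Cmin = C₀·(f + f² + … + f^5).
≈ 21.383 × (0.6300 + 0.3969 + 0.2500 + 0.1575 + 0.0992) ≈ 21.383 × 1.5336 ≈ 32.793 μg/mL.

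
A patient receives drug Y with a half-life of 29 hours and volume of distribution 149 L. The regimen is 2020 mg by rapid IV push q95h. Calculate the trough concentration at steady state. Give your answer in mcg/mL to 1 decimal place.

Over one 95-h interval, 95/29 ≈ 3.2759 half-lives elapse, leaving f ≈ 0.1032 of each dose.
Accumulation ratio R = 1/(1 − f) ≈ 1/0.8968 ≈ 1.1151.
Each bolus raises the concentration by D/Vd = 2020/149 ≈ 13.557 mcg/mL.
Steady-state peak Cmax,ss = C₀·R ≈ 13.557 × 1.1151 ≈ 15.117 mcg/mL.
Steady-state trough Cmin,ss = Cmax,ss·f ≈ 15.117 × 0.1032 ≈ 1.560 mcg/mL.

1.6 mcg/mL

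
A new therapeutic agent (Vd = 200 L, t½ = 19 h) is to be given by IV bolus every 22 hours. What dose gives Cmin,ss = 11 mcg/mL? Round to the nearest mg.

τ/t½ = 22/19 ≈ 1.1579, so f = (1/2)^(22/19) ≈ 0.448166.
Cmin,ss = (D/Vd)·f/(1−f), so D = Cmin,ss·Vd·(1−f)/f.
D = 11 × 200 × (1−f)/f ≈ 11 × 200 × 1.23132 ≈ 2708.90 mg.

2709 mg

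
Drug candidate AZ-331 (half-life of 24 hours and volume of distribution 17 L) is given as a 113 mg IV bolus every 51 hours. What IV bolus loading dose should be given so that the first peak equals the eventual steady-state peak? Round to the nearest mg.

147 mg

f = (1/2)^(51/24) ≈ 0.229251; accumulation ratio R = 1/(1−f) ≈ 1.29744.
Loading dose to hit Cmax,ss on first dose: D_load = D_maint·R ≈ 113 × 1.29744 ≈ 146.61 mg.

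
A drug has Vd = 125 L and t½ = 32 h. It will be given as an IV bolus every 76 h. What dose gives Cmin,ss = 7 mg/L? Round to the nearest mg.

3664 mg

τ/t½ = 76/32 ≈ 2.375, so f = (1/2)^(76/32) ≈ 0.192776.
Cmin,ss = (D/Vd)·f/(1−f), so D = Cmin,ss·Vd·(1−f)/f.
D = 7 × 125 × (1−f)/f ≈ 7 × 125 × 4.18737 ≈ 3663.95 mg.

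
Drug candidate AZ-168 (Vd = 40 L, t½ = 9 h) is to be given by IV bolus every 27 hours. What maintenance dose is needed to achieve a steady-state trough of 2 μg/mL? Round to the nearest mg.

560 mg

τ/t½ = 27/9 ≈ 3, so f = (1/2)^(27/9) ≈ 0.125000.
Cmin,ss = (D/Vd)·f/(1−f), so D = Cmin,ss·Vd·(1−f)/f.
D = 2 × 40 × (1−f)/f ≈ 2 × 40 × 7.00000 ≈ 560.00 mg.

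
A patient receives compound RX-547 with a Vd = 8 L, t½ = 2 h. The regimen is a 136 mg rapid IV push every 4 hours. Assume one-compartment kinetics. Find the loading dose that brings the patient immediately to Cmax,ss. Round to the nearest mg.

181 mg

f = (1/2)^(4/2) ≈ 0.250000; accumulation ratio R = 1/(1−f) ≈ 1.33333.
Loading dose to hit Cmax,ss on first dose: D_load = D_maint·R ≈ 136 × 1.33333 ≈ 181.33 mg.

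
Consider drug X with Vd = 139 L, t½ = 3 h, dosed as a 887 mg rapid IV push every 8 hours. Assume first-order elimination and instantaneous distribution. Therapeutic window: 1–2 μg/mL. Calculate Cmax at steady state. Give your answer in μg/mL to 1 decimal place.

Over one 8-h interval, 8/3 ≈ 2.6667 half-lives elapse, leaving f ≈ 0.1575 of each dose.
At steady state, accumulation factor R = 1/(1 − e^(−kτ)) ≈ 1.1869.
Each bolus raises the concentration by D/Vd = 887/139 ≈ 6.381 μg/mL.
Steady-state peak Cmax,ss = C₀·R ≈ 6.381 × 1.1869 ≈ 7.574 μg/mL.
Peak 7.6 μg/mL vs MTC 2 μg/mL: exceeds toxic threshold.

7.6 μg/mL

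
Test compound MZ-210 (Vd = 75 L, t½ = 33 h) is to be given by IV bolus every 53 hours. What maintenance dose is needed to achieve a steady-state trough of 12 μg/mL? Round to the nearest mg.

τ/t½ = 53/33 ≈ 1.6061, so f = (1/2)^(53/33) ≈ 0.328494.
Cmin,ss = (D/Vd)·f/(1−f), so D = Cmin,ss·Vd·(1−f)/f.
D = 12 × 75 × (1−f)/f ≈ 12 × 75 × 2.04420 ≈ 1839.78 mg.

1840 mg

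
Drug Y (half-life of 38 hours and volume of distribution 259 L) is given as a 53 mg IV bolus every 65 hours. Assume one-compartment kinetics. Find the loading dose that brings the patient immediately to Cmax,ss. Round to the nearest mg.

f = (1/2)^(65/38) ≈ 0.305549; accumulation ratio R = 1/(1−f) ≈ 1.43999.
Loading dose to hit Cmax,ss on first dose: D_load = D_maint·R ≈ 53 × 1.43999 ≈ 76.32 mg.

76 mg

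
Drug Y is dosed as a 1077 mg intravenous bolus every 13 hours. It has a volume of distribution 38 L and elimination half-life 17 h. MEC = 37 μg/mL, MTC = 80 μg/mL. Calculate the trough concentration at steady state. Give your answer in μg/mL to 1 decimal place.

40.5 μg/mL

Over one 13-h interval, 13/17 ≈ 0.76471 half-lives elapse, leaving f ≈ 0.5886 of each dose.
At steady state, accumulation factor R = 1/(1 − e^(−kτ)) ≈ 2.4307.
Single-dose peak C₀ = D/Vd = 1077/38 ≈ 28.342 μg/mL.
Steady-state peak Cmax,ss = C₀·R ≈ 28.342 × 2.4307 ≈ 68.891 μg/mL.
Steady-state trough Cmin,ss = Cmax,ss·f ≈ 68.891 × 0.5886 ≈ 40.549 μg/mL.
Trough 40.5 μg/mL vs MEC 37 μg/mL: adequate.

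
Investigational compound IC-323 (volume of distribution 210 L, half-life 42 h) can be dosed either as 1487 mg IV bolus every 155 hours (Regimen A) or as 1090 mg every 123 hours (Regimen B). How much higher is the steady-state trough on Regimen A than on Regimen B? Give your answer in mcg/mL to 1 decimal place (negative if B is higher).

Regimen A: f = (1/2)^(155/42) ≈ 0.0775; Cmin,ss = (1487/210)·f/(1−f) ≈ 0.595 mcg/mL.
Regimen B: f = (1/2)^(123/42) ≈ 0.1313; Cmin,ss = (1090/210)·f/(1−f) ≈ 0.785 mcg/mL.
Difference ≈ 0.595 − 0.785 ≈ -0.190 mcg/mL.

-0.2 mcg/mL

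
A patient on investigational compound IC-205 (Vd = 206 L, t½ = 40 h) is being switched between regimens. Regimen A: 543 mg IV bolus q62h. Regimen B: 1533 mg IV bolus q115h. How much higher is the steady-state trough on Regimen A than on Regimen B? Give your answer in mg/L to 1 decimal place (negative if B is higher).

0.2 mg/L

Regimen A: f = (1/2)^(62/40) ≈ 0.3415; Cmin,ss = (543/206)·f/(1−f) ≈ 1.367 mg/L.
Regimen B: f = (1/2)^(115/40) ≈ 0.1363; Cmin,ss = (1533/206)·f/(1−f) ≈ 1.174 mg/L.
Difference ≈ 1.367 − 1.174 ≈ 0.193 mg/L.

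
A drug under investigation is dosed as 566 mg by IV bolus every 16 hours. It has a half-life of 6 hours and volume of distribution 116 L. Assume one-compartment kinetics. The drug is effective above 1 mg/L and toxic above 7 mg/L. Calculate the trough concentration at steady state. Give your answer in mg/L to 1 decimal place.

τ/t½ = 16/6 ≈ 2.6667, so fraction remaining f = (1/2)^(16/6) ≈ 0.1575.
Single-dose peak C₀ = D/Vd = 566/116 ≈ 4.879 mg/L.
Steady-state trough Cmin,ss = C₀·f/(1−f) ≈ 4.879 × 0.1575/0.8425 ≈ 0.912 mg/L.
Trough 0.9 mg/L vs MEC 1 mg/L: subtherapeutic.

0.9 mg/L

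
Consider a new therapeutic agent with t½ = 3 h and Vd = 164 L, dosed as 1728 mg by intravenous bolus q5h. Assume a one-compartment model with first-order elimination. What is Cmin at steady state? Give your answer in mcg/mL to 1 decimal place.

4.8 mcg/mL

τ/t½ = 5/3 ≈ 1.6667, so fraction remaining f = (1/2)^(5/3) ≈ 0.3150.
At steady state, accumulation factor R = 1/(1 − e^(−kτ)) ≈ 1.4599.
Single-dose peak C₀ = D/Vd = 1728/164 ≈ 10.537 mcg/mL.
Steady-state peak Cmax,ss = C₀·R ≈ 10.537 × 1.4599 ≈ 15.383 mcg/mL.
One interval later, Cmin,ss = Cmax,ss·e^(−kτ) ≈ 15.383 × 0.3150 ≈ 4.846 mcg/mL.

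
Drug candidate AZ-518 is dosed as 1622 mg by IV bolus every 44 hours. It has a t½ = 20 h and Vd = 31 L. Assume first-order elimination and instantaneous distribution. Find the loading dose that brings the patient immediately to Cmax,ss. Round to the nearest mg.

f = (1/2)^(44/20) ≈ 0.217638; accumulation ratio R = 1/(1−f) ≈ 1.27818.
Loading dose to hit Cmax,ss on first dose: D_load = D_maint·R ≈ 1622 × 1.27818 ≈ 2073.21 mg.

2073 mg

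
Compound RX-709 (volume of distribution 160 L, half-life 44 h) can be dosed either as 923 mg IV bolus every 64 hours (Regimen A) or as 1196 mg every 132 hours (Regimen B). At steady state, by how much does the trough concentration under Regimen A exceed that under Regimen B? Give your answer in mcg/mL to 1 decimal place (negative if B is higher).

2.2 mcg/mL

Regimen A: f = (1/2)^(64/44) ≈ 0.3649; Cmin,ss = (923/160)·f/(1−f) ≈ 3.314 mcg/mL.
Regimen B: f = (1/2)^(132/44) ≈ 0.1250; Cmin,ss = (1196/160)·f/(1−f) ≈ 1.068 mcg/mL.
Difference ≈ 3.314 − 1.068 ≈ 2.246 mcg/mL.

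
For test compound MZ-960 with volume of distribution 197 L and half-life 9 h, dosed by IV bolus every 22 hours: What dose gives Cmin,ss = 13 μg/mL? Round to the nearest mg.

11379 mg

τ/t½ = 22/9 ≈ 2.4444, so f = (1/2)^(22/9) ≈ 0.183717.
Cmin,ss = (D/Vd)·f/(1−f), so D = Cmin,ss·Vd·(1−f)/f.
D = 13 × 197 × (1−f)/f ≈ 13 × 197 × 4.44315 ≈ 11378.91 mg.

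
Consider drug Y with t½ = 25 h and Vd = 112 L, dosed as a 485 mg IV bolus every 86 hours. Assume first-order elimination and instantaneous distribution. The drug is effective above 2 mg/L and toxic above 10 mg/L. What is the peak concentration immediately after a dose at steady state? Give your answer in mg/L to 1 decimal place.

4.8 mg/L

τ/t½ = 86/25 ≈ 3.44, so fraction remaining f = (1/2)^(86/25) ≈ 0.0921.
Accumulation ratio R = 1/(1 − f) ≈ 1/0.9079 ≈ 1.1014.
Single-dose peak C₀ = D/Vd = 485/112 ≈ 4.330 mg/L.
Steady-state peak Cmax,ss = C₀·R ≈ 4.330 × 1.1014 ≈ 4.769 mg/L.
Peak 4.8 mg/L vs MTC 10 mg/L: below toxic threshold.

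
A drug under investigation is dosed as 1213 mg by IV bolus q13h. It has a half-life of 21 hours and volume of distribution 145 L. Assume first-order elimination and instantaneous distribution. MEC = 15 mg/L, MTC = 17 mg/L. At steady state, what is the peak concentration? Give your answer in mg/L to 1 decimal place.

24.0 mg/L

Over one 13-h interval, 13/21 ≈ 0.61905 half-lives elapse, leaving f ≈ 0.6511 of each dose.
Accumulation ratio R = 1/(1 − f) ≈ 1/0.3489 ≈ 2.8662.
Single-dose peak C₀ = D/Vd = 1213/145 ≈ 8.366 mg/L.
Steady-state peak Cmax,ss = C₀·R ≈ 8.366 × 2.8662 ≈ 23.979 mg/L.
Peak 24.0 mg/L vs MTC 17 mg/L: exceeds toxic threshold.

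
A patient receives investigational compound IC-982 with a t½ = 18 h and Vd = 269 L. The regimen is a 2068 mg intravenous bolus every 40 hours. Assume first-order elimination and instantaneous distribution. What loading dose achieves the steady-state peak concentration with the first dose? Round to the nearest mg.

2632 mg

f = (1/2)^(40/18) ≈ 0.214311; accumulation ratio R = 1/(1−f) ≈ 1.27277.
Loading dose to hit Cmax,ss on first dose: D_load = D_maint·R ≈ 2068 × 1.27277 ≈ 2632.09 mg.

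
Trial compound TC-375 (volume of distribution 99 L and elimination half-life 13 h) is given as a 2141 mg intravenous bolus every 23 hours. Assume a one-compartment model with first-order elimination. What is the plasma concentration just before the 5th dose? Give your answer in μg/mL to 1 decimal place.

f = (1/2)^(τ/t½) = (1/2)^(23/13) ≈ 0.2934.
C₀ = D/Vd = 2141/99 ≈ 21.626 μg/mL.
Before the 5th dose, 4 doses have been given. Superposition: Cmin = C₀·(f + f² + … + f^4).
≈ 21.626 × (0.2934 + 0.0861 + 0.0253 + 0.0074) ≈ 21.626 × 0.4122 ≈ 8.914 μg/mL.

8.9 μg/mL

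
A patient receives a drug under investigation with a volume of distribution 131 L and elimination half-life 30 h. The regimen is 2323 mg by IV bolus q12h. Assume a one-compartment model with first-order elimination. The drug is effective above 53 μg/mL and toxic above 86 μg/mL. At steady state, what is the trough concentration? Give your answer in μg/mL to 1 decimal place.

k = ln2/t½ = ln2/30 ≈ 0.023105 h⁻¹; fraction remaining f = e^(−kτ) = e^(−0.023105×12) ≈ 0.7579.
At steady state, accumulation factor R = 1/(1 − e^(−kτ)) ≈ 4.1305.
Each bolus raises the concentration by D/Vd = 2323/131 ≈ 17.733 μg/mL.
Steady-state peak Cmax,ss = C₀·R ≈ 17.733 × 4.1305 ≈ 73.246 μg/mL.
Steady-state trough Cmin,ss = Cmax,ss·f ≈ 73.246 × 0.7579 ≈ 55.513 μg/mL.
Trough 55.5 μg/mL vs MEC 53 μg/mL: adequate.

55.5 μg/mL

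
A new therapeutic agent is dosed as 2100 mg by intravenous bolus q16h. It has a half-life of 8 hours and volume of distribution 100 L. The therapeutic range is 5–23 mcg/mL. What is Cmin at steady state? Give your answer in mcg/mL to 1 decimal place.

7.0 mcg/mL

The dosing interval is 2 half-lives, so f = 2^(−2) = 0.25.
At steady state, R = 1/(1 − 0.25) = 4/3.
Single-dose peak C₀ = D/Vd = 2100/100 = 21 mcg/mL.
Steady-state peak Cmax,ss = C₀·R = 21 × 4/3 ≈ 28.000 mcg/mL.
Steady-state trough Cmin,ss = Cmax,ss·f ≈ 28.000 × 0.25 ≈ 7.000 mcg/mL.
Trough 7.0 mcg/mL vs MEC 5 mcg/mL: adequate.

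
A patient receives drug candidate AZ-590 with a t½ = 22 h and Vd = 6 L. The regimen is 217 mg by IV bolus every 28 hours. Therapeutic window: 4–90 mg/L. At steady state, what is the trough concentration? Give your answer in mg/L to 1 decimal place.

25.5 mg/L

Over one 28-h interval, 28/22 ≈ 1.2727 half-lives elapse, leaving f ≈ 0.4139 of each dose.
At steady state, accumulation factor R = 1/(1 − e^(−kτ)) ≈ 1.7062.
Single-dose peak C₀ = D/Vd = 217/6 ≈ 36.167 mg/L.
Cmax,ss = C₀/(1 − f) ≈ 36.167/0.5861 ≈ 61.708 mg/L.
One interval later, Cmin,ss = Cmax,ss·e^(−kτ) ≈ 61.708 × 0.4139 ≈ 25.541 mg/L.
Trough 25.5 mg/L vs MEC 4 mg/L: adequate.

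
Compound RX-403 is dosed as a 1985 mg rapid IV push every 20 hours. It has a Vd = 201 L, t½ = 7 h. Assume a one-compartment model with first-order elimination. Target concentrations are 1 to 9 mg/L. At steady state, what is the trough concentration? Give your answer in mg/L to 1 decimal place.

1.6 mg/L

Over one 20-h interval, 20/7 ≈ 2.8571 half-lives elapse, leaving f ≈ 0.1380 of each dose.
At steady state, accumulation factor R = 1/(1 − e^(−kτ)) ≈ 1.1601.
Single-dose peak C₀ = D/Vd = 1985/201 ≈ 9.876 mg/L.
Steady-state peak Cmax,ss = C₀·R ≈ 9.876 × 1.1601 ≈ 11.457 mg/L.
One interval later, Cmin,ss = Cmax,ss·e^(−kτ) ≈ 11.457 × 0.1380 ≈ 1.581 mg/L.
Trough 1.6 mg/L vs MEC 1 mg/L: adequate.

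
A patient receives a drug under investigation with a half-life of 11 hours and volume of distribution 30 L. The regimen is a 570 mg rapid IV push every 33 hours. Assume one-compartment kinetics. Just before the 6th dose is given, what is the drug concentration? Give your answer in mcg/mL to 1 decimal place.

2.7 mcg/mL

f = (1/2)^(τ/t½) = (1/2)^(33/11) ≈ 0.1250.
C₀ = D/Vd = 570/30 ≈ 19.000 mcg/mL.
Before the 6th dose, 5 doses have been given. Superposition: Cmin = C₀·(f + f² + … + f^5).
≈ 19.000 × (0.1250 + 0.0156 + 0.0020 + 0.0002 + 0.0000) ≈ 19.000 × 0.1428 ≈ 2.713 mcg/mL.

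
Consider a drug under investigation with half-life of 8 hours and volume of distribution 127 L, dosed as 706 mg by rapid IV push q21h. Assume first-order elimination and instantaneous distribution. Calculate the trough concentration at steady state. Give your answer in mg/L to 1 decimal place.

k = ln2/t½ = ln2/8 ≈ 0.086643 h⁻¹; fraction remaining f = e^(−kτ) = e^(−0.086643×21) ≈ 0.1621.
Single-dose peak C₀ = D/Vd = 706/127 ≈ 5.559 mg/L.
Steady-state trough Cmin,ss = C₀·f/(1−f) ≈ 5.559 × 0.1621/0.8379 ≈ 1.075 mg/L.

1.1 mg/L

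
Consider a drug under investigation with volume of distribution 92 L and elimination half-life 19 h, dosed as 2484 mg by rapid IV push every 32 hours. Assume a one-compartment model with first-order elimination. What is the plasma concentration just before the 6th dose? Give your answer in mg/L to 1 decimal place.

12.2 mg/L

f = (1/2)^(τ/t½) = (1/2)^(32/19) ≈ 0.3112.
C₀ = D/Vd = 2484/92 ≈ 27.000 mg/L.
Before the 6th dose, 5 doses have been given. Superposition: Cmin = C₀·(f + f² + … + f^5).
≈ 27.000 × (0.3112 + 0.0968 + 0.0301 + 0.0094 + 0.0029) ≈ 27.000 × 0.4504 ≈ 12.161 mg/L.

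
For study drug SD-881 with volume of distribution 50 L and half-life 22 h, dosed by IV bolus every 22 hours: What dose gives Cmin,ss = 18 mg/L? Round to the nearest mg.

τ/t½ = 22/22 ≈ 1, so f = (1/2)^(22/22) ≈ 0.500000.
Cmin,ss = (D/Vd)·f/(1−f), so D = Cmin,ss·Vd·(1−f)/f.
D = 18 × 50 × (1−f)/f ≈ 18 × 50 × 1.00000 ≈ 900.00 mg.

900 mg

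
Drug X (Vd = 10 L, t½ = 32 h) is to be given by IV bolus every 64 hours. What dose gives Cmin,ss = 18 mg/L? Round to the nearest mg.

τ/t½ = 64/32 ≈ 2, so f = (1/2)^(64/32) ≈ 0.250000.
Cmin,ss = (D/Vd)·f/(1−f), so D = Cmin,ss·Vd·(1−f)/f.
D = 18 × 10 × (1−f)/f ≈ 18 × 10 × 3.00000 ≈ 540.00 mg.

540 mg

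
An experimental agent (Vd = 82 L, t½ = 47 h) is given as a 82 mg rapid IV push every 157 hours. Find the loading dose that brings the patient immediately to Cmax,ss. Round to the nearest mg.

91 mg

f = (1/2)^(157/47) ≈ 0.098726; accumulation ratio R = 1/(1−f) ≈ 1.10954.
Loading dose to hit Cmax,ss on first dose: D_load = D_maint·R ≈ 82 × 1.10954 ≈ 90.98 mg.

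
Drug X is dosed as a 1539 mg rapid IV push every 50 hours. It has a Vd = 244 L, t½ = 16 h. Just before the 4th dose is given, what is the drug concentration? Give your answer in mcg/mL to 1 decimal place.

0.8 mcg/mL

f = (1/2)^(τ/t½) = (1/2)^(50/16) ≈ 0.1146.
C₀ = D/Vd = 1539/244 ≈ 6.307 mcg/mL.
Before the 4th dose, 3 doses have been given. Superposition: Cmin = C₀·(f + f² + … + f^3).
≈ 6.307 × (0.1146 + 0.0131 + 0.0015) ≈ 6.307 × 0.1292 ≈ 0.815 mcg/mL.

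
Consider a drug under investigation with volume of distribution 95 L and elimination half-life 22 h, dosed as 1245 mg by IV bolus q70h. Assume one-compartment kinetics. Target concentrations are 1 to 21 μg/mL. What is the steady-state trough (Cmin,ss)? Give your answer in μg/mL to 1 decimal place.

k = ln2/t½ = ln2/22 ≈ 0.031507 h⁻¹; fraction remaining f = e^(−kτ) = e^(−0.031507×70) ≈ 0.1102.
At steady state, accumulation factor R = 1/(1 − e^(−kτ)) ≈ 1.1238.
Each bolus raises the concentration by D/Vd = 1245/95 ≈ 13.105 μg/mL.
Steady-state peak Cmax,ss = C₀·R ≈ 13.105 × 1.1238 ≈ 14.727 μg/mL.
Steady-state trough Cmin,ss = Cmax,ss·f ≈ 14.727 × 0.1102 ≈ 1.623 μg/mL.
Trough 1.6 μg/mL vs MEC 1 μg/mL: adequate.

1.6 μg/mL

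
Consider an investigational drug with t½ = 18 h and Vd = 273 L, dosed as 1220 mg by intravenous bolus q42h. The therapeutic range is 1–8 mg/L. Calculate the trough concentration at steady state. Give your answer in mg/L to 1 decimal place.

τ/t½ = 42/18 ≈ 2.3333, so fraction remaining f = (1/2)^(42/18) ≈ 0.1984.
Each bolus raises the concentration by D/Vd = 1220/273 ≈ 4.469 mg/L.
Steady-state trough Cmin,ss = C₀·f/(1−f) ≈ 4.469 × 0.1984/0.8016 ≈ 1.106 mg/L.
Trough 1.1 mg/L vs MEC 1 mg/L: adequate.

1.1 mg/L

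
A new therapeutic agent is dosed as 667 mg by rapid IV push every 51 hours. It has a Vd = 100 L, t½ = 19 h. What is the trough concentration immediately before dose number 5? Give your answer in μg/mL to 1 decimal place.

f = (1/2)^(τ/t½) = (1/2)^(51/19) ≈ 0.1556.
C₀ = D/Vd = 667/100 ≈ 6.670 μg/mL.
Before the 5th dose, 4 doses have been given. Superposition: Cmin = C₀·(f + f² + … + f^4).
≈ 6.670 × (0.1556 + 0.0242 + 0.0038 + 0.0006) ≈ 6.670 × 0.1842 ≈ 1.229 μg/mL.

1.2 μg/mL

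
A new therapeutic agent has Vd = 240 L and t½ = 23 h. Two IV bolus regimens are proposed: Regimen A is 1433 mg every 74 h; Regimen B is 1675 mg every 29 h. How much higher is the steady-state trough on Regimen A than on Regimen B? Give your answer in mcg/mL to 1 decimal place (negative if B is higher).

-4.3 mcg/mL

Regimen A: f = (1/2)^(74/23) ≈ 0.1075; Cmin,ss = (1433/240)·f/(1−f) ≈ 0.719 mcg/mL.
Regimen B: f = (1/2)^(29/23) ≈ 0.4173; Cmin,ss = (1675/240)·f/(1−f) ≈ 4.998 mcg/mL.
Difference ≈ 0.719 − 4.998 ≈ -4.279 mcg/mL.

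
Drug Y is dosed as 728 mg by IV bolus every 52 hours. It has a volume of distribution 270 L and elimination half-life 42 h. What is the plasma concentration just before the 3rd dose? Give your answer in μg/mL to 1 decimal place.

1.6 μg/mL

f = (1/2)^(τ/t½) = (1/2)^(52/42) ≈ 0.4239.
C₀ = D/Vd = 728/270 ≈ 2.696 μg/mL.
Before the 3rd dose, 2 doses have been given. Superposition: Cmin = C₀·(f + f²).
≈ 2.696 × (0.4239 + 0.1797) ≈ 2.696 × 0.6036 ≈ 1.627 μg/mL.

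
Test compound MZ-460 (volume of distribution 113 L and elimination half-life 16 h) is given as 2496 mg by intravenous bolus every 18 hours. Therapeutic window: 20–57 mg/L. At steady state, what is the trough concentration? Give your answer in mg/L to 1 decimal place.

τ/t½ = 18/16 ≈ 1.125, so fraction remaining f = (1/2)^(18/16) ≈ 0.4585.
Accumulation ratio R = 1/(1 − f) ≈ 1/0.5415 ≈ 1.8467.
Single-dose peak C₀ = D/Vd = 2496/113 ≈ 22.088 mg/L.
Steady-state peak Cmax,ss = C₀·R ≈ 22.088 × 1.8467 ≈ 40.790 mg/L.
One interval later, Cmin,ss = Cmax,ss·e^(−kτ) ≈ 40.790 × 0.4585 ≈ 18.702 mg/L.
Trough 18.7 mg/L vs MEC 20 mg/L: subtherapeutic.

18.7 mg/L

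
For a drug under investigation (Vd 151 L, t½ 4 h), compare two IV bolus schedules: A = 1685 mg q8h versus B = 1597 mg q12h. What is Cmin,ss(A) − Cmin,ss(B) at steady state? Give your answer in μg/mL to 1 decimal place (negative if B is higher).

Regimen A: f = (1/2)^(8/4) ≈ 0.2500; Cmin,ss = (1685/151)·f/(1−f) ≈ 3.720 μg/mL.
Regimen B: f = (1/2)^(12/4) ≈ 0.1250; Cmin,ss = (1597/151)·f/(1−f) ≈ 1.511 μg/mL.
Difference ≈ 3.720 − 1.511 ≈ 2.209 μg/mL.

2.2 μg/mL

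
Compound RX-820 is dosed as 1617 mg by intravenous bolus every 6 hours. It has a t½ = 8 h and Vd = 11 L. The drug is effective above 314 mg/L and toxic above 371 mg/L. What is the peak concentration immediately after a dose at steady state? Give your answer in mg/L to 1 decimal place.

362.6 mg/L

k = ln2/t½ = ln2/8 ≈ 0.086643 h⁻¹; fraction remaining f = e^(−kτ) = e^(−0.086643×6) ≈ 0.5946.
At steady state, accumulation factor R = 1/(1 − e^(−kτ)) ≈ 2.4667.
Single-dose peak C₀ = D/Vd = 1617/11 ≈ 147.000 mg/L.
Steady-state peak Cmax,ss = C₀·R ≈ 147.000 × 2.4667 ≈ 362.605 mg/L.
Peak 362.6 mg/L vs MTC 371 mg/L: below toxic threshold.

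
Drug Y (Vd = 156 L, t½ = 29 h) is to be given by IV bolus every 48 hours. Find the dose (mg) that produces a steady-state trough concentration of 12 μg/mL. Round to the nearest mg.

τ/t½ = 48/29 ≈ 1.6552, so f = (1/2)^(48/29) ≈ 0.317500.
Cmin,ss = (D/Vd)·f/(1−f), so D = Cmin,ss·Vd·(1−f)/f.
D = 12 × 156 × (1−f)/f ≈ 12 × 156 × 2.14961 ≈ 4024.07 mg.

4024 mg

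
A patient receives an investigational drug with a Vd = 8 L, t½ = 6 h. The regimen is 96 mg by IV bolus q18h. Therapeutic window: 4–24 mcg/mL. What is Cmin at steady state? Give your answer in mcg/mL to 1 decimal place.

The dosing interval is 3 half-lives, so f = 2^(−3) = 0.125.
At steady state, R = 1/(1 − 0.125) = 8/7.
Single-dose peak C₀ = D/Vd = 96/8 = 12 mcg/mL.
Steady-state peak Cmax,ss = C₀·R = 12 × 8/7 ≈ 13.714 mcg/mL.
Steady-state trough Cmin,ss = Cmax,ss·f ≈ 13.714 × 0.125 ≈ 1.714 mcg/mL.
Trough 1.7 mcg/mL vs MEC 4 mcg/mL: subtherapeutic.

1.7 mcg/mL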